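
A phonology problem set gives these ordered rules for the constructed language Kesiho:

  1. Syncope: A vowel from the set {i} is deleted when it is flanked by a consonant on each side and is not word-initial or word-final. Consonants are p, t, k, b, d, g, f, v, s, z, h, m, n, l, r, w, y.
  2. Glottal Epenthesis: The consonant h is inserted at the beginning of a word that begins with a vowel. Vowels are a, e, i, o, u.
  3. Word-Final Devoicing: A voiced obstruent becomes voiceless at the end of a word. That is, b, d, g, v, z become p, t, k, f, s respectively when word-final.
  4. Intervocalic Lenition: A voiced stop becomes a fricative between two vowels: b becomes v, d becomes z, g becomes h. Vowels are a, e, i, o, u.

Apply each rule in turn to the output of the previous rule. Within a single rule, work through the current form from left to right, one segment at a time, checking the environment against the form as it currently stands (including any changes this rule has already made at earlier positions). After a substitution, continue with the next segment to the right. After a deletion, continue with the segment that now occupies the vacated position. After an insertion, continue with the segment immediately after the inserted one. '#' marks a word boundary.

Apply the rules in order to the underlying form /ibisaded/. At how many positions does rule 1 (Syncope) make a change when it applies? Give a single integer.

1

1 Syncope: [ibisaded] → [ibsaded]
2 Glottal Epenthesis: [ibsaded] → [hibsaded]
3 Word-Final Devoicing: [hibsaded] → [hibsadet]
4 Intervocalic Lenition: [hibsadet] → [hibsazet]
Rule 1 changed 1 position(s).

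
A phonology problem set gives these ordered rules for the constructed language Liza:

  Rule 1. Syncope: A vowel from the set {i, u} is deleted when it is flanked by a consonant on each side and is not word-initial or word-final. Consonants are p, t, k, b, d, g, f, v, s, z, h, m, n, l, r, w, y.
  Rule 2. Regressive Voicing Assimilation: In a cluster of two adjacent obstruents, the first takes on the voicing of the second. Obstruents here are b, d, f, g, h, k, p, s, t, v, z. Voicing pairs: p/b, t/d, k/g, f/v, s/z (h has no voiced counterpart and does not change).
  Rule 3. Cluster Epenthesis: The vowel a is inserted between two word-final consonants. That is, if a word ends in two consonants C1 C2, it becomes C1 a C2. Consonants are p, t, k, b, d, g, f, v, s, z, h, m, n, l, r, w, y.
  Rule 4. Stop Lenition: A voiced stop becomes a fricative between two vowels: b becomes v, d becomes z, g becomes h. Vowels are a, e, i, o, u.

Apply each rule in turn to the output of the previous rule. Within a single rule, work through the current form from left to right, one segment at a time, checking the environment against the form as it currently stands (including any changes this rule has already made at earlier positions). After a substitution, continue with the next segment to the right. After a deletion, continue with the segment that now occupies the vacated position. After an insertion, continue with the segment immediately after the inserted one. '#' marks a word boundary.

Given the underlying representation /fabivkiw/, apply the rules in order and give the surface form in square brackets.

Rule 1 Syncope: [fabivkiw] → [fabvkw]
Rule 2 Regressive Voicing Assimilation: [fabvkw] → [fabfkw]
Rule 3 Cluster Epenthesis: [fabfkw] → [fabfkaw]
Rule 4 Stop Lenition: no change — [fabfkaw]

[fabfkaw]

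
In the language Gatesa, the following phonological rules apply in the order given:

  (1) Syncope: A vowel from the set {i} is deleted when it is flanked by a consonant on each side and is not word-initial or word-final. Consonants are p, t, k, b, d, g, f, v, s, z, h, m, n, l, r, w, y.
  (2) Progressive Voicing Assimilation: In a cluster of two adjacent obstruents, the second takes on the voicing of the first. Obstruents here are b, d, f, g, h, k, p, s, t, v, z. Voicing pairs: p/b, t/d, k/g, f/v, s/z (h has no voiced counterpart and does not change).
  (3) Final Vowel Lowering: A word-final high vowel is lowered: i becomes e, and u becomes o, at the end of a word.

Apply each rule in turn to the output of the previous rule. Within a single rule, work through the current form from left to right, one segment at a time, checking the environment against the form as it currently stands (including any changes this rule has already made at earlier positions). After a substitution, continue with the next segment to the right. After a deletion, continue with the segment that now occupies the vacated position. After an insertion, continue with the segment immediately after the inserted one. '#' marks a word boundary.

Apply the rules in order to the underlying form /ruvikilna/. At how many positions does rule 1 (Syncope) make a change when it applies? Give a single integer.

2

(1) Syncope: [ruvikilna] → [ruvklna]
(2) Progressive Voicing Assimilation: [ruvklna] → [ruvglna]
(3) Final Vowel Lowering: no change — [ruvglna]
Rule 1 changed 2 position(s).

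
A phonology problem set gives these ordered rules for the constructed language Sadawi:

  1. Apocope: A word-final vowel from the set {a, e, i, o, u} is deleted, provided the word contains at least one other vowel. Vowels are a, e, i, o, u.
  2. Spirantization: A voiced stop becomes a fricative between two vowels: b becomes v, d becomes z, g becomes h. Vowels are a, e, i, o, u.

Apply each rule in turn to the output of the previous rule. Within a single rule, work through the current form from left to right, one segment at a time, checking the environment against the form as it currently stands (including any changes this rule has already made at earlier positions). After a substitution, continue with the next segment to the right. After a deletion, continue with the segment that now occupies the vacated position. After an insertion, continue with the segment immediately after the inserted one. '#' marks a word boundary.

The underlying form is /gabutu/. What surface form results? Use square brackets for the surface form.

[gavut]

1 Apocope: [gabutu] → [gabut]
2 Spirantization: [gabut] → [gavut]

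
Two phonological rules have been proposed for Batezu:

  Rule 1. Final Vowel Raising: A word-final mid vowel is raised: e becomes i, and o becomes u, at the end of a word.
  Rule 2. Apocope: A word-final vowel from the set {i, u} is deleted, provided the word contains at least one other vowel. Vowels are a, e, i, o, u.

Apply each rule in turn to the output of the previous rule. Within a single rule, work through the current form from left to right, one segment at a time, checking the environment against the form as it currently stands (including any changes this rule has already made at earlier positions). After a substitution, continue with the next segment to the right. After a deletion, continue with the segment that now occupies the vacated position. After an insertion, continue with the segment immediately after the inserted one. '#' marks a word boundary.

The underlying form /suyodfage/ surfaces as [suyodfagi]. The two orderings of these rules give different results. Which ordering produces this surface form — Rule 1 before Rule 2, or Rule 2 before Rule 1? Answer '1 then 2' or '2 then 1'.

2 then 1

Order 1 then 2:
  1 Final Vowel Raising: [suyodfage] → [suyodfagi]
  2 Apocope: [suyodfagi] → [suyodfag]
  result: [suyodfag]
Order 2 then 1:
  2 Apocope: no change — [suyodfage]
  1 Final Vowel Raising: [suyodfage] → [suyodfagi]
  result: [suyodfagi]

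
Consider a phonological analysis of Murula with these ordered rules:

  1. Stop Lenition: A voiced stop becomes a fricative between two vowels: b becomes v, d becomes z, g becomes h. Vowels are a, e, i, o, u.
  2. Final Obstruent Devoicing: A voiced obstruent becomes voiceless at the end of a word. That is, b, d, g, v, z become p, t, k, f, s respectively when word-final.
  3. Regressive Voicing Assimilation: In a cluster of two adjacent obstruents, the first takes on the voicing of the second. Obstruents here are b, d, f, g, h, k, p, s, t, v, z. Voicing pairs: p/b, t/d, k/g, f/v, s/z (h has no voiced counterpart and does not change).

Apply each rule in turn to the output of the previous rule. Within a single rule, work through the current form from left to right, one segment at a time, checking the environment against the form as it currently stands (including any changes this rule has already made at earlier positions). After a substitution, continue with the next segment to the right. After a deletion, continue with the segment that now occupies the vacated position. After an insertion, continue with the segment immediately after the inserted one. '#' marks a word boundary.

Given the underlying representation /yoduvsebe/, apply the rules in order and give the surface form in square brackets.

1 Stop Lenition: [yoduvsebe] → [yozuvseve]
2 Final Obstruent Devoicing: no change — [yozuvseve]
3 Regressive Voicing Assimilation: [yozuvseve] → [yozufseve]

[yozufseve]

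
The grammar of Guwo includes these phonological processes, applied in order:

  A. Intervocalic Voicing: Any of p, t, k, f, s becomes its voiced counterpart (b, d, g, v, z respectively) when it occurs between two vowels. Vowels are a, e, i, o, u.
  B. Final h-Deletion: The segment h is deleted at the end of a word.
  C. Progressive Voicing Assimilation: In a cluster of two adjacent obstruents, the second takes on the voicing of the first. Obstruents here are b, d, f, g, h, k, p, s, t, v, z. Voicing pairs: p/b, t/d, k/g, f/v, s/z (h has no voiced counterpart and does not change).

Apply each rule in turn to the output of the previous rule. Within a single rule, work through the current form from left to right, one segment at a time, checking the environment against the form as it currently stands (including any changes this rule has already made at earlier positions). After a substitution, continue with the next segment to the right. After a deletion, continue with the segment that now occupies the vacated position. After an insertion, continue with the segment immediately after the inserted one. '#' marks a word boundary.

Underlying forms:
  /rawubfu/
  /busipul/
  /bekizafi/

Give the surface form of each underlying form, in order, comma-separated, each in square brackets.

/rawubfu/:
  A Intervocalic Voicing: no change — [rawubfu]
  B Final h-Deletion: no change — [rawubfu]
  C Progressive Voicing Assimilation: [rawubfu] → [rawubvu]
/busipul/:
  A Intervocalic Voicing: [busipul] → [buzibul]
  B Final h-Deletion: no change — [buzibul]
  C Progressive Voicing Assimilation: no change — [buzibul]
/bekizafi/:
  A Intervocalic Voicing: [bekizafi] → [begizavi]
  B Final h-Deletion: no change — [begizavi]
  C Progressive Voicing Assimilation: no change — [begizavi]

[rawubvu], [buzibul], [begizavi]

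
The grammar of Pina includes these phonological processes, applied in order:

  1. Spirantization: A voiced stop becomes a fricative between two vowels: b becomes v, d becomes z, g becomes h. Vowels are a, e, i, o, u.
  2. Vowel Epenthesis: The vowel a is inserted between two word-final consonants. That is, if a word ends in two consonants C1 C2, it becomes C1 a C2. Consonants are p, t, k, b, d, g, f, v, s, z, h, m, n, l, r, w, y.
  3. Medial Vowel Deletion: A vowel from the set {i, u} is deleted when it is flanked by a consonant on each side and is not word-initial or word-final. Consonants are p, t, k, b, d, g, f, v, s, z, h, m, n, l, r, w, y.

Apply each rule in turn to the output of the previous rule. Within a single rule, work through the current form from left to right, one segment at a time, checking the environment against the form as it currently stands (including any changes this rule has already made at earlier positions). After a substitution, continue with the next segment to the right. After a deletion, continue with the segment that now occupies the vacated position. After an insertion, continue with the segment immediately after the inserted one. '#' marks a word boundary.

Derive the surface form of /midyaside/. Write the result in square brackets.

[mdyasze]

1 Spirantization: [midyaside] → [midyasize]
2 Vowel Epenthesis: no change — [midyasize]
3 Medial Vowel Deletion: [midyasize] → [mdyasze]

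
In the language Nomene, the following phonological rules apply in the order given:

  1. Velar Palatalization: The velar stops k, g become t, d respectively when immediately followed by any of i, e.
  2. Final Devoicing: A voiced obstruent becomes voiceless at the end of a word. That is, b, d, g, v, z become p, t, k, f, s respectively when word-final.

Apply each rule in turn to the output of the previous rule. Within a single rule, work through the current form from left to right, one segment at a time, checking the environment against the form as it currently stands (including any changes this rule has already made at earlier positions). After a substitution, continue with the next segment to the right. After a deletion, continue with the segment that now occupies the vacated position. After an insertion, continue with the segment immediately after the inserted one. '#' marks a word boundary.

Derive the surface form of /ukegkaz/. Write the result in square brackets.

[utegkas]

1 Velar Palatalization: [ukegkaz] → [utegkaz]
2 Final Devoicing: [utegkaz] → [utegkas]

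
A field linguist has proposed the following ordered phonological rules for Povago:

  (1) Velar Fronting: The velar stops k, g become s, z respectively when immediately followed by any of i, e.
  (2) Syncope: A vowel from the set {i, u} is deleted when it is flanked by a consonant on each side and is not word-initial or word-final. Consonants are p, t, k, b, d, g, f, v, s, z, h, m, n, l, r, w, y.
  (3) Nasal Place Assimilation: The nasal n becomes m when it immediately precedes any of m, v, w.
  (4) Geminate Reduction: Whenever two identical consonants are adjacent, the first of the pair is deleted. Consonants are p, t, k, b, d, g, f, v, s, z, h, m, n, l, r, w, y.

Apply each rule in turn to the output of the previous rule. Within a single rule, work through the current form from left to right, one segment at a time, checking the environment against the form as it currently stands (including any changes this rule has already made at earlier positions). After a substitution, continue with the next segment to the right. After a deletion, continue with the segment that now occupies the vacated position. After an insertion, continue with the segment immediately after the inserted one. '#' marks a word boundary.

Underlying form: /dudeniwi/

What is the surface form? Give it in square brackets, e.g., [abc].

(1) Velar Fronting: no change — [dudeniwi]
(2) Syncope: [dudeniwi] → [ddenwi]
(3) Nasal Place Assimilation: [ddenwi] → [ddemwi]
(4) Geminate Reduction: [ddemwi] → [demwi]

[demwi]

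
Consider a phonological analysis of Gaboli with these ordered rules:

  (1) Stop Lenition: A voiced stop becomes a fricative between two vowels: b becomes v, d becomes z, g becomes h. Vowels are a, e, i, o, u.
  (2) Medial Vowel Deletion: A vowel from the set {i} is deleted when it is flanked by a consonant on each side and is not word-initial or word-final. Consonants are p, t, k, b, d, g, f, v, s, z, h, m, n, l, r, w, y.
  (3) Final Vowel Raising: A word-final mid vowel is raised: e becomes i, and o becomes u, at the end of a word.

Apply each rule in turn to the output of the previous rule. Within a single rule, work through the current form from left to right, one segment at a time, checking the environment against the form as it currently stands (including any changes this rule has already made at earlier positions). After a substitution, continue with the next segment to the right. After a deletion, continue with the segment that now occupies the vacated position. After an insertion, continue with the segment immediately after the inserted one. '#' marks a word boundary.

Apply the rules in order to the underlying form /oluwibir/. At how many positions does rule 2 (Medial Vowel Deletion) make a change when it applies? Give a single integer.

(1) Stop Lenition: [oluwibir] → [oluwivir]
(2) Medial Vowel Deletion: [oluwivir] → [oluwvr]
(3) Final Vowel Raising: no change — [oluwvr]
Rule 2 changed 2 position(s).

2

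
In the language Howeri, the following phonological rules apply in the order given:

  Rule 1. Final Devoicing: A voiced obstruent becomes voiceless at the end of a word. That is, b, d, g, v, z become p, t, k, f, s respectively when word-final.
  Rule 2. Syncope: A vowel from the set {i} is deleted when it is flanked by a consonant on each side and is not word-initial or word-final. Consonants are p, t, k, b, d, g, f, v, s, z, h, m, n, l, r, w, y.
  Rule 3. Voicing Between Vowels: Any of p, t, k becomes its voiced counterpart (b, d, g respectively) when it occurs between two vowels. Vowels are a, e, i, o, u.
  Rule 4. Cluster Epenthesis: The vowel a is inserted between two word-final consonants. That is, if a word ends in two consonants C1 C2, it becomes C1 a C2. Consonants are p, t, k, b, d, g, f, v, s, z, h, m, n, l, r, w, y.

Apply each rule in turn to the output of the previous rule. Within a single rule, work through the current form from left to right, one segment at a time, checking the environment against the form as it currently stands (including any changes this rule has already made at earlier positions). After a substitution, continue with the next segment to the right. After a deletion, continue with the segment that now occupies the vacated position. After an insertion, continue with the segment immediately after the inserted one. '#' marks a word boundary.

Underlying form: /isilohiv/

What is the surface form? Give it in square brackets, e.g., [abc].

Rule 1 Final Devoicing: [isilohiv] → [isilohif]
Rule 2 Syncope: [isilohif] → [islohf]
Rule 3 Voicing Between Vowels: no change — [islohf]
Rule 4 Cluster Epenthesis: [islohf] → [islohaf]

[islohaf]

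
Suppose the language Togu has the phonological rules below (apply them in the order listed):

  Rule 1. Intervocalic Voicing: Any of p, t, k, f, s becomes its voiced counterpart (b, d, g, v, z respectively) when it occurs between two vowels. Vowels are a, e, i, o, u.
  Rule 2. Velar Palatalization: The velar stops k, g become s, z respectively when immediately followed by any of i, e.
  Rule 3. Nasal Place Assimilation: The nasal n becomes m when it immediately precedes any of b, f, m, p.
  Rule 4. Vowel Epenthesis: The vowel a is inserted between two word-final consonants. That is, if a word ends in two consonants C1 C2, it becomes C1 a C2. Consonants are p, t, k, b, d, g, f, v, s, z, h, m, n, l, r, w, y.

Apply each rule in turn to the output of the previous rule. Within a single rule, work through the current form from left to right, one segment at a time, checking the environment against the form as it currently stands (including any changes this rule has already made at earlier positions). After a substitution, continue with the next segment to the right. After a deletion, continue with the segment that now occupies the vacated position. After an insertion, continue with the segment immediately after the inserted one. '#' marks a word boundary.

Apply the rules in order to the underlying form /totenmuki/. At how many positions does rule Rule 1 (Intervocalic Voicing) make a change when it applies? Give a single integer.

Rule 1 Intervocalic Voicing: [totenmuki] → [todenmugi]
Rule 2 Velar Palatalization: [todenmugi] → [todenmuzi]
Rule 3 Nasal Place Assimilation: [todenmuzi] → [todemmuzi]
Rule 4 Vowel Epenthesis: no change — [todemmuzi]
Rule Rule 1 changed 2 position(s).

2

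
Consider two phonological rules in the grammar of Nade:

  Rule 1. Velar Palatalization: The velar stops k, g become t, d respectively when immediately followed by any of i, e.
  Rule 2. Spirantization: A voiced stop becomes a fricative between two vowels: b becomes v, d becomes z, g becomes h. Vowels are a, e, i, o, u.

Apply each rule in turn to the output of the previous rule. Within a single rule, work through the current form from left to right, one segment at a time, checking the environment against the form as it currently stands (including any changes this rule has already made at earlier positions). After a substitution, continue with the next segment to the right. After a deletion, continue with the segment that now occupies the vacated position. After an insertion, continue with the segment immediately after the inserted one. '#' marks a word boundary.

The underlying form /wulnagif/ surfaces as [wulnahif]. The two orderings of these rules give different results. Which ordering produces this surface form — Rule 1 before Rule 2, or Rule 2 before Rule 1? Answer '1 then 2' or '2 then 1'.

2 then 1

Order 1 then 2:
  1 Velar Palatalization: [wulnagif] → [wulnadif]
  2 Spirantization: [wulnadif] → [wulnazif]
  result: [wulnazif]
Order 2 then 1:
  2 Spirantization: [wulnagif] → [wulnahif]
  1 Velar Palatalization: no change — [wulnahif]
  result: [wulnahif]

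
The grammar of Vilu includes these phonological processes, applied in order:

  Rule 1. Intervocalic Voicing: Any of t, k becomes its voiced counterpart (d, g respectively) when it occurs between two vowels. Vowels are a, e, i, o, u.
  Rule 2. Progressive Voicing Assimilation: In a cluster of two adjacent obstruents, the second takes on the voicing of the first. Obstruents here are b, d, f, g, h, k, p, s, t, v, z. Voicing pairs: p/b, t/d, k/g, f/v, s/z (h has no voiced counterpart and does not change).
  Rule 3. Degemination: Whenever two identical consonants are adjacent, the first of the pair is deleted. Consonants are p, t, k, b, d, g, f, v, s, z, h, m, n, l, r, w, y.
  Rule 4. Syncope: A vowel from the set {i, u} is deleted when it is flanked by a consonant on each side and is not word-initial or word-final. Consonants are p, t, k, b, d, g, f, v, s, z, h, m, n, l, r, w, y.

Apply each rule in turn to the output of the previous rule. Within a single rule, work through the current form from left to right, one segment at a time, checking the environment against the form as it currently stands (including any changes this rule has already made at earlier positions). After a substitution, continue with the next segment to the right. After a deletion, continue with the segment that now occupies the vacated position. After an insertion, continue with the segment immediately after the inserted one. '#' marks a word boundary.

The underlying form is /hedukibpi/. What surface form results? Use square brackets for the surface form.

[hedgbi]

Rule 1 Intervocalic Voicing: [hedukibpi] → [hedugibpi]
Rule 2 Progressive Voicing Assimilation: [hedugibpi] → [hedugibbi]
Rule 3 Degemination: [hedugibbi] → [hedugibi]
Rule 4 Syncope: [hedugibi] → [hedgbi]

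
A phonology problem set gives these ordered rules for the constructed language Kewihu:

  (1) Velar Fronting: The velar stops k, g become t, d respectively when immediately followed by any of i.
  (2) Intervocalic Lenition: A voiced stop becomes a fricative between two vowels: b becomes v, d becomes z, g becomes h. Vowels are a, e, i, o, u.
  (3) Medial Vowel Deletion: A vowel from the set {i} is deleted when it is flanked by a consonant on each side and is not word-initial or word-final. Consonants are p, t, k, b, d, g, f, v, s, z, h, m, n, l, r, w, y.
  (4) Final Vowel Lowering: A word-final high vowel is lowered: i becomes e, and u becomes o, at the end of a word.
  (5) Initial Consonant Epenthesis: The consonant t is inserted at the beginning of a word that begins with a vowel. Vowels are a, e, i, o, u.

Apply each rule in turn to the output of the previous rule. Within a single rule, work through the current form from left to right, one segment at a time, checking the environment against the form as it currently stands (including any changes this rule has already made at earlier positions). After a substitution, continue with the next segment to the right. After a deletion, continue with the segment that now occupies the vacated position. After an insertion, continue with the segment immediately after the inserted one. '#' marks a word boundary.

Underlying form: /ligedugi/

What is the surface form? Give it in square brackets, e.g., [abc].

(1) Velar Fronting: [ligedugi] → [ligedudi]
(2) Intervocalic Lenition: [ligedudi] → [lihezuzi]
(3) Medial Vowel Deletion: [lihezuzi] → [lhezuzi]
(4) Final Vowel Lowering: [lhezuzi] → [lhezuze]
(5) Initial Consonant Epenthesis: no change — [lhezuze]

[lhezuze]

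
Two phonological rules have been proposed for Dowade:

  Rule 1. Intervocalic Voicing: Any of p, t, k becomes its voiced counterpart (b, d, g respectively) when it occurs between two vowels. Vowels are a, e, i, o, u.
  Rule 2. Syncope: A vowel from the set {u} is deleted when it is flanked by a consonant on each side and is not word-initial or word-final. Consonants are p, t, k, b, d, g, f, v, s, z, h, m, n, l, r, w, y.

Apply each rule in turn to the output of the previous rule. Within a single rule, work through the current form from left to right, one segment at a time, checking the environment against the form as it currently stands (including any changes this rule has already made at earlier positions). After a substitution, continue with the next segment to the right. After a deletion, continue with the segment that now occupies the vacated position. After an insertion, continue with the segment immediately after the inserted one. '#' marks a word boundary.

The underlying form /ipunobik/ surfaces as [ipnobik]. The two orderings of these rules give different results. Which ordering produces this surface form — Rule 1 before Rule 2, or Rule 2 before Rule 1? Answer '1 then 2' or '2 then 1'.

2 then 1

Order 1 then 2:
  1 Intervocalic Voicing: [ipunobik] → [ibunobik]
  2 Syncope: [ibunobik] → [ibnobik]
  result: [ibnobik]
Order 2 then 1:
  2 Syncope: [ipunobik] → [ipnobik]
  1 Intervocalic Voicing: no change — [ipnobik]
  result: [ipnobik]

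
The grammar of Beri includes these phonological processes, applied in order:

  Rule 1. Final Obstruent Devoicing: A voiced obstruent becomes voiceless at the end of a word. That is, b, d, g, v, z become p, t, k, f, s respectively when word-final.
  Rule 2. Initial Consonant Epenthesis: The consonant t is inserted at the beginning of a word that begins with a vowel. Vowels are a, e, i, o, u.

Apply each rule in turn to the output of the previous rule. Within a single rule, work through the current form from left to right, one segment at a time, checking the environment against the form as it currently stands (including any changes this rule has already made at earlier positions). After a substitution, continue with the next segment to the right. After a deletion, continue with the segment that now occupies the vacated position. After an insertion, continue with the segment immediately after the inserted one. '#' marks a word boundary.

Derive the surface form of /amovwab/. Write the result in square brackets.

[tamovwap]

Rule 1 Final Obstruent Devoicing: [amovwab] → [amovwap]
Rule 2 Initial Consonant Epenthesis: [amovwap] → [tamovwap]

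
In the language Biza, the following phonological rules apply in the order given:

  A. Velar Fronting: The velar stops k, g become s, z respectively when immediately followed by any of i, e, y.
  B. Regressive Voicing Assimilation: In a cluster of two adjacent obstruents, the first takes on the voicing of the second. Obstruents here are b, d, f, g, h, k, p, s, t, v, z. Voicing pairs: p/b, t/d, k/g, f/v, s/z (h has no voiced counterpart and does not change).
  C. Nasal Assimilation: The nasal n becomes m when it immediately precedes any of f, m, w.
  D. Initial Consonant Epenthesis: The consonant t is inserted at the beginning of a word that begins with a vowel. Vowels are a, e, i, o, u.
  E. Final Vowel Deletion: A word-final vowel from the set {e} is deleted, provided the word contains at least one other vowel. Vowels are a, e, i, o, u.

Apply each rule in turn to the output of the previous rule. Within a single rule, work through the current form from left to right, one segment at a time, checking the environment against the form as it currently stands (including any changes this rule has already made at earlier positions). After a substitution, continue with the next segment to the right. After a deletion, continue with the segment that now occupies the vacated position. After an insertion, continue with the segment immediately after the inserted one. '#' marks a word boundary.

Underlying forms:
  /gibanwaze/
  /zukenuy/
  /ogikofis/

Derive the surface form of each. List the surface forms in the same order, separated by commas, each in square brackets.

/gibanwaze/:
  A Velar Fronting: [gibanwaze] → [zibanwaze]
  B Regressive Voicing Assimilation: no change — [zibanwaze]
  C Nasal Assimilation: [zibanwaze] → [zibamwaze]
  D Initial Consonant Epenthesis: no change — [zibamwaze]
  E Final Vowel Deletion: [zibamwaze] → [zibamwaz]
/zukenuy/:
  A Velar Fronting: [zukenuy] → [zusenuy]
  B Regressive Voicing Assimilation: no change — [zusenuy]
  C Nasal Assimilation: no change — [zusenuy]
  D Initial Consonant Epenthesis: no change — [zusenuy]
  E Final Vowel Deletion: no change — [zusenuy]
/ogikofis/:
  A Velar Fronting: [ogikofis] → [ozikofis]
  B Regressive Voicing Assimilation: no change — [ozikofis]
  C Nasal Assimilation: no change — [ozikofis]
  D Initial Consonant Epenthesis: [ozikofis] → [tozikofis]
  E Final Vowel Deletion: no change — [tozikofis]

[zibamwaz], [zusenuy], [tozikofis]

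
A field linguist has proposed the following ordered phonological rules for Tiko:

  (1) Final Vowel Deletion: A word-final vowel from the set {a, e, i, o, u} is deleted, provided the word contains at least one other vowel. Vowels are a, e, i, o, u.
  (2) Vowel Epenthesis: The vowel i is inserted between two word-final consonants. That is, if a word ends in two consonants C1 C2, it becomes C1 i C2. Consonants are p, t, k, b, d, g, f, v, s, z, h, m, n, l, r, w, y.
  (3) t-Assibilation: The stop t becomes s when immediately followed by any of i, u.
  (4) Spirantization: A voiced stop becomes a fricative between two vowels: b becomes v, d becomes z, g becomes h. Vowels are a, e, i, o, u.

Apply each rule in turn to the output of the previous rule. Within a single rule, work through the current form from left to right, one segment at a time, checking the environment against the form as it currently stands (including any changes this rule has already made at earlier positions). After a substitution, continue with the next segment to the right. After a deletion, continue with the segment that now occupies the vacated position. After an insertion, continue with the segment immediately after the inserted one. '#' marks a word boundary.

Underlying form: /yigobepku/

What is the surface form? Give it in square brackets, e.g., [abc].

[yihovepik]

(1) Final Vowel Deletion: [yigobepku] → [yigobepk]
(2) Vowel Epenthesis: [yigobepk] → [yigobepik]
(3) t-Assibilation: no change — [yigobepik]
(4) Spirantization: [yigobepik] → [yihovepik]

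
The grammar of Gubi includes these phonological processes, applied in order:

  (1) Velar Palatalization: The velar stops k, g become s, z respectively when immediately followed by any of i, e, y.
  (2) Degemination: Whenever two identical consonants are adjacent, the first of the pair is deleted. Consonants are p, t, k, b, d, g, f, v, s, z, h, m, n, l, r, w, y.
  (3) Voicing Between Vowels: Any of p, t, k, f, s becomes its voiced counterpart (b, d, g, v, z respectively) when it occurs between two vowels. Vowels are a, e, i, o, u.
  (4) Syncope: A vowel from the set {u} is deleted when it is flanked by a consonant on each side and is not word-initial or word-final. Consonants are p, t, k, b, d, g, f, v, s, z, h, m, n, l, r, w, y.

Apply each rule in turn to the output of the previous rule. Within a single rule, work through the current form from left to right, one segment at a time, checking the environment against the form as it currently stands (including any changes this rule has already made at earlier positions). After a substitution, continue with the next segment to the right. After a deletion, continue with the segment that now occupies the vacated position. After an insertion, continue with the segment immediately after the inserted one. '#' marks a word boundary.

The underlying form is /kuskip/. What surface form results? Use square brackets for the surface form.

[kzip]

(1) Velar Palatalization: [kuskip] → [kussip]
(2) Degemination: [kussip] → [kusip]
(3) Voicing Between Vowels: [kusip] → [kuzip]
(4) Syncope: [kuzip] → [kzip]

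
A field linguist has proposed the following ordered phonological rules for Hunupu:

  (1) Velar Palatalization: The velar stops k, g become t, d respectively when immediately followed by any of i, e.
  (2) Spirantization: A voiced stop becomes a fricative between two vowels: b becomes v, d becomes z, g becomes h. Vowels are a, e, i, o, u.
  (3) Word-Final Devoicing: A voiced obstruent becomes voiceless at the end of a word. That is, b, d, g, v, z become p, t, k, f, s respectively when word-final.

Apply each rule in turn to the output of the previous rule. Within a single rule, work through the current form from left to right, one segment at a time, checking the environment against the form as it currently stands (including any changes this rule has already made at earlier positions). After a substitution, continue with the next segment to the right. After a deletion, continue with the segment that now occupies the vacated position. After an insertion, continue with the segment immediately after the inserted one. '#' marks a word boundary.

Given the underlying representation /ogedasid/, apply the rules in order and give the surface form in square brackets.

(1) Velar Palatalization: [ogedasid] → [odedasid]
(2) Spirantization: [odedasid] → [ozezasid]
(3) Word-Final Devoicing: [ozezasid] → [ozezasit]

[ozezasit]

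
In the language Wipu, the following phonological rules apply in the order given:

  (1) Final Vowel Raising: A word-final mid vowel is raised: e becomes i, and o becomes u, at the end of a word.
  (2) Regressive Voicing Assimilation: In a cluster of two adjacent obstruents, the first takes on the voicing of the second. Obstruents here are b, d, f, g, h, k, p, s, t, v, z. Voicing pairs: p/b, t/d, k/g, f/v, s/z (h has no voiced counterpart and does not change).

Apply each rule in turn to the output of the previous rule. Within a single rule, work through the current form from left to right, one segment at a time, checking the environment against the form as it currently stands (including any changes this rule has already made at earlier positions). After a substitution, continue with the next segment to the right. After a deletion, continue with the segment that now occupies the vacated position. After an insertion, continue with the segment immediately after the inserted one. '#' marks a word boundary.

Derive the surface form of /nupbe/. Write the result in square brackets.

[nubbi]

(1) Final Vowel Raising: [nupbe] → [nupbi]
(2) Regressive Voicing Assimilation: [nupbi] → [nubbi]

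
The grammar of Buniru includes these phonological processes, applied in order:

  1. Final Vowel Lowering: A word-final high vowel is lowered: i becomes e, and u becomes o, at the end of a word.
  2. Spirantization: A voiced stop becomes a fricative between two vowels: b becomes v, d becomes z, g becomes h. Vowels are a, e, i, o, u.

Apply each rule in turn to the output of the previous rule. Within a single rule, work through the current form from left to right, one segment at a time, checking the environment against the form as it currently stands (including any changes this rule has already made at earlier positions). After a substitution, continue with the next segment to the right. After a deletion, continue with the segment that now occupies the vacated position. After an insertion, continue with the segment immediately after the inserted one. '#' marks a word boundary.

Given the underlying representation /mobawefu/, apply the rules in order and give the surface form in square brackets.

[movawefo]

1 Final Vowel Lowering: [mobawefu] → [mobawefo]
2 Spirantization: [mobawefo] → [movawefo]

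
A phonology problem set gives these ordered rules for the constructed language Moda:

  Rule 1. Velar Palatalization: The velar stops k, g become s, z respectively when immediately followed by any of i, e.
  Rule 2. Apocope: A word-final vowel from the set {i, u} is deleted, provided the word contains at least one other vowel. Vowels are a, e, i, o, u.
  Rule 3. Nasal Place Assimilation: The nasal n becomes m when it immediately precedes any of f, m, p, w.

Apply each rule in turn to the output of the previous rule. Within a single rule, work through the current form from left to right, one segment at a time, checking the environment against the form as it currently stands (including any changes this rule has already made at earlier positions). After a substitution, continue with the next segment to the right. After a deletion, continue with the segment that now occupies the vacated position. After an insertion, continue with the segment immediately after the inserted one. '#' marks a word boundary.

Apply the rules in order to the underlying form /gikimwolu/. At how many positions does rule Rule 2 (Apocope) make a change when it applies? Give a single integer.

1

Rule 1 Velar Palatalization: [gikimwolu] → [zisimwolu]
Rule 2 Apocope: [zisimwolu] → [zisimwol]
Rule 3 Nasal Place Assimilation: no change — [zisimwol]
Rule Rule 2 changed 1 position(s).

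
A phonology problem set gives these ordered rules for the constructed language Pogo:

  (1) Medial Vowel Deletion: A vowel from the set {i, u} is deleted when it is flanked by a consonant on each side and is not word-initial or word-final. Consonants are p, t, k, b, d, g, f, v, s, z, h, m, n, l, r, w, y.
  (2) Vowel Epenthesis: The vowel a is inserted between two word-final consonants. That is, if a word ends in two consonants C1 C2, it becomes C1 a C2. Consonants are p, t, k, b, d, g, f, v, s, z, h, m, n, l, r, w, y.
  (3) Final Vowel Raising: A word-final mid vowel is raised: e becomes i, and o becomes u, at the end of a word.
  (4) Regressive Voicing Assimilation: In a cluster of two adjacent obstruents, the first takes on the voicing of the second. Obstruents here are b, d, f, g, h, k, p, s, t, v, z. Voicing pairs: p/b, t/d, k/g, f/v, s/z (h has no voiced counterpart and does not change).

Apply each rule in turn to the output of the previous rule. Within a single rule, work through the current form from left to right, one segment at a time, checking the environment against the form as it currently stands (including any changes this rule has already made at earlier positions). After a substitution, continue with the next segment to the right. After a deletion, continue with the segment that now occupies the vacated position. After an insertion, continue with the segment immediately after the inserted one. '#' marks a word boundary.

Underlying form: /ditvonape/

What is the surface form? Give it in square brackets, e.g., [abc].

[tdvonapi]

(1) Medial Vowel Deletion: [ditvonape] → [dtvonape]
(2) Vowel Epenthesis: no change — [dtvonape]
(3) Final Vowel Raising: [dtvonape] → [dtvonapi]
(4) Regressive Voicing Assimilation: [dtvonapi] → [tdvonapi]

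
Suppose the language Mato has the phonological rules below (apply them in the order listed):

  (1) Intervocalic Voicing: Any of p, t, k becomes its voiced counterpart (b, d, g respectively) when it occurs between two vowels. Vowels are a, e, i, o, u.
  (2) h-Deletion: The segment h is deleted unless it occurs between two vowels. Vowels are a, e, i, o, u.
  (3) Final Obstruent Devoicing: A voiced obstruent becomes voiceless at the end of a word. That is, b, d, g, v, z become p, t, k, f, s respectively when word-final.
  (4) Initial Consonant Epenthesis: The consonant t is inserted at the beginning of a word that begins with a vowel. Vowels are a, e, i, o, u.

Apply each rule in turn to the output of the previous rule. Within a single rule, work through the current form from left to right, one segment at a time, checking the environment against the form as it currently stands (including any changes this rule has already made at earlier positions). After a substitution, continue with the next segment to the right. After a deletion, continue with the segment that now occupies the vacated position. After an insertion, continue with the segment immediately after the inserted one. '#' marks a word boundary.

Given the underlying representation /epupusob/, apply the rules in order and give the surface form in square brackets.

[tebubusop]

(1) Intervocalic Voicing: [epupusob] → [ebubusob]
(2) h-Deletion: no change — [ebubusob]
(3) Final Obstruent Devoicing: [ebubusob] → [ebubusop]
(4) Initial Consonant Epenthesis: [ebubusop] → [tebubusop]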